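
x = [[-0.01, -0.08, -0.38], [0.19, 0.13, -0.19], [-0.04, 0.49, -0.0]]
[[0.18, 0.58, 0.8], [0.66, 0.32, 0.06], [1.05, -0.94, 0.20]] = x @ [[0.97, 1.69, -1.94], [2.22, -1.79, 0.25], [-0.97, -1.2, -2.11]]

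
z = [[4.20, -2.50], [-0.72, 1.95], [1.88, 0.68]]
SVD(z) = [[-0.92,-0.02], [0.31,-0.64], [-0.24,-0.77]] @ diag([5.301855428285866, 2.024358915201475]) @ [[-0.86,0.52], [-0.52,-0.86]]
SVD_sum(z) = [[4.18, -2.53], [-1.39, 0.84], [1.08, -0.65]] + [[0.02, 0.03], [0.67, 1.11], [0.80, 1.33]]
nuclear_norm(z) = 7.33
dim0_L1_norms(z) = [6.8, 5.13]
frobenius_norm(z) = 5.68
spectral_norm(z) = 5.30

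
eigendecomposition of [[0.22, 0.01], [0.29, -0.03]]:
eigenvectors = [[0.67,-0.04], [0.74,1.00]]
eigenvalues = [0.23, -0.04]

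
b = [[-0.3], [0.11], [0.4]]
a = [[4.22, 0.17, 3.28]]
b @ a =[[-1.27, -0.05, -0.98], [0.46, 0.02, 0.36], [1.69, 0.07, 1.31]]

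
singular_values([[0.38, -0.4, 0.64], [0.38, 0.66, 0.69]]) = [1.12, 0.72]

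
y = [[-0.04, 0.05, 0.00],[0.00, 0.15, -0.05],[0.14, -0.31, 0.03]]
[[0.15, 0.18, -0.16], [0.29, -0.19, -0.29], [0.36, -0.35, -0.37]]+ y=[[0.11, 0.23, -0.16],[0.29, -0.04, -0.34],[0.5, -0.66, -0.34]]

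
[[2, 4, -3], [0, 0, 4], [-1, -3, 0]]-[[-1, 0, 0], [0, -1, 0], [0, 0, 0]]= [[3, 4, -3], [0, 1, 4], [-1, -3, 0]]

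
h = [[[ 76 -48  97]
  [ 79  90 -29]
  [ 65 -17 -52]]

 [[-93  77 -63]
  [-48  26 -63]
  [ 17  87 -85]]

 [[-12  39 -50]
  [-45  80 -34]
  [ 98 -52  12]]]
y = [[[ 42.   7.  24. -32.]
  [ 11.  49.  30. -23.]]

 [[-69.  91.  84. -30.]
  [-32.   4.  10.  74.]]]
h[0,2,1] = -17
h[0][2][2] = -52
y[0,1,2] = 30.0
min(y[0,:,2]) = 24.0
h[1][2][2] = -85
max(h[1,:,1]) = 87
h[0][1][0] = 79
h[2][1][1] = 80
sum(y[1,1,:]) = 56.0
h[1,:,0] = [-93, -48, 17]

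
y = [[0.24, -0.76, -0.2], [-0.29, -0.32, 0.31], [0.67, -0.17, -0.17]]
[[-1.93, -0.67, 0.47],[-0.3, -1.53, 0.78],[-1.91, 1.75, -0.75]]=y@[[-2.67, 3.05, -1.35], [2.05, 1.88, -1.08], [-1.34, -0.13, 0.15]]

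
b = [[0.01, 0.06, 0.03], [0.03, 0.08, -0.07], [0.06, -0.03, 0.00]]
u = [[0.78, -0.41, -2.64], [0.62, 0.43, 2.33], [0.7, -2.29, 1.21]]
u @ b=[[-0.16, 0.09, 0.05], [0.16, 0.00, -0.01], [0.01, -0.18, 0.18]]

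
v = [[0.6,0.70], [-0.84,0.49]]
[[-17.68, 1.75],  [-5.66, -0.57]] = v @ [[-5.33, 1.43], [-20.69, 1.28]]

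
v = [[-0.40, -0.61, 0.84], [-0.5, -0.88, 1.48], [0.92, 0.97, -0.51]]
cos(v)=[[0.62, -0.48, 0.49], [-0.63, 0.23, 0.7], [0.36, 0.56, 0.21]]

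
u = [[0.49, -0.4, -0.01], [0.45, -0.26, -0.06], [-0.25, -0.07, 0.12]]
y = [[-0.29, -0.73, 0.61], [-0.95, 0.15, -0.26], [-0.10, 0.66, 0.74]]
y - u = [[-0.78, -0.33, 0.62], [-1.40, 0.41, -0.2], [0.15, 0.73, 0.62]]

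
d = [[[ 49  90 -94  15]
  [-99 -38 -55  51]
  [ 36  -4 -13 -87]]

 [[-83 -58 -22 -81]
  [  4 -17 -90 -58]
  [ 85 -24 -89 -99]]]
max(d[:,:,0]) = 85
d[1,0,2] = -22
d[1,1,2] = -90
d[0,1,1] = -38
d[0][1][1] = -38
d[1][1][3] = -58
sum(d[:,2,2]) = -102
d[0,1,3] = 51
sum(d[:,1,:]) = -302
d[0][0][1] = 90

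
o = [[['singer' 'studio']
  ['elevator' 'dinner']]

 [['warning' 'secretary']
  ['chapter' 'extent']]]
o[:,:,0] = [['singer', 'elevator'], ['warning', 'chapter']]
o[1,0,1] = 'secretary'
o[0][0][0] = 'singer'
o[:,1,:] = [['elevator', 'dinner'], ['chapter', 'extent']]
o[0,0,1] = 'studio'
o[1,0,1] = 'secretary'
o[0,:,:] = [['singer', 'studio'], ['elevator', 'dinner']]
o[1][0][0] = 'warning'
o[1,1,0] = 'chapter'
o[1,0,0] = 'warning'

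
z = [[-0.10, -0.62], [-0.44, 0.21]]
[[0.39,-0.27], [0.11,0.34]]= z @ [[-0.51,-0.53], [-0.55,0.52]]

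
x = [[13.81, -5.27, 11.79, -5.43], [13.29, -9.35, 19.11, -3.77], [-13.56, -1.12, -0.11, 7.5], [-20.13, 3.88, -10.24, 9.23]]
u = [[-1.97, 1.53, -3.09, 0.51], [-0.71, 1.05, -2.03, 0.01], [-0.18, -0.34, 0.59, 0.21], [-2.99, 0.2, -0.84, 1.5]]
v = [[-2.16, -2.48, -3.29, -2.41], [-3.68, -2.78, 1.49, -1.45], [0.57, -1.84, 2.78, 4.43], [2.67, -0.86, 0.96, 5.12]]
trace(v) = 2.96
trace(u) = 1.17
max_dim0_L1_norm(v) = 13.41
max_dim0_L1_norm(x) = 60.79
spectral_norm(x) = 41.03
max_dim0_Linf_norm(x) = 20.13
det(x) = 0.02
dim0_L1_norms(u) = [5.85, 3.12, 6.55, 2.23]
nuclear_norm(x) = 55.14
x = v @ u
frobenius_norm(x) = 43.38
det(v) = 9.32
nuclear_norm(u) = 7.77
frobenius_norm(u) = 5.85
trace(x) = 13.58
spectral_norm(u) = 5.31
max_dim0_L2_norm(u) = 3.84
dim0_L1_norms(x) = [60.79, 19.62, 41.25, 25.93]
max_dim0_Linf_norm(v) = 5.12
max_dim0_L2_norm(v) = 7.33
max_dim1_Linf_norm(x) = 20.13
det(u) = 0.00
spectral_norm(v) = 8.89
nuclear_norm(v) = 17.66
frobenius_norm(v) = 10.91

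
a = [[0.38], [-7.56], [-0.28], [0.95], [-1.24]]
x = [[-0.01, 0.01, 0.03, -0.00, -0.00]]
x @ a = [[-0.09]]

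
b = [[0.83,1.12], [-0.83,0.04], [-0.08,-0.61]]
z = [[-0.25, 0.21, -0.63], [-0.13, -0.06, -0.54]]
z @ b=[[-0.33, 0.11], [-0.01, 0.18]]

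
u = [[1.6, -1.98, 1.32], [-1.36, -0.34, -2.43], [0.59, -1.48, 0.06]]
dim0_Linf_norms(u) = [1.6, 1.98, 2.43]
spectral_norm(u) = 3.70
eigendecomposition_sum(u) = [[1.68, -1.55, 1.75], [-1.08, 1.0, -1.13], [0.76, -0.7, 0.79]] + [[0.01, 0.01, -0.02], [0.0, 0.0, -0.01], [-0.01, -0.0, 0.01]] + [[-0.09, -0.43, -0.42], [-0.28, -1.34, -1.29], [-0.16, -0.77, -0.74]]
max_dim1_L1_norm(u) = 4.9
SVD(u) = [[-0.73, -0.41, -0.54], [0.62, -0.74, -0.28], [-0.28, -0.54, 0.79]] @ diag([3.701426732190628, 2.2212422418426527, 0.022870270624750177]) @ [[-0.59,0.45,-0.67], [0.01,0.84,0.55], [-0.81,-0.31,0.5]]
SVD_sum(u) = [[1.6, -1.23, 1.82],[-1.34, 1.03, -1.53],[0.62, -0.48, 0.71]] + [[-0.01, -0.76, -0.50], [-0.02, -1.37, -0.90], [-0.02, -1.0, -0.66]] + [[0.01, 0.00, -0.01], [0.01, 0.00, -0.0], [-0.01, -0.01, 0.01]]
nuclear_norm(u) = 5.95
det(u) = -0.19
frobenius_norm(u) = 4.32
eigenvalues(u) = [3.47, 0.02, -2.18]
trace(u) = 1.32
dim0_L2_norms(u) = [2.18, 2.5, 2.77]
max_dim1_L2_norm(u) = 2.87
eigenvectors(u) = [[-0.79,0.81,0.27], [0.51,0.31,0.83], [-0.36,-0.5,0.48]]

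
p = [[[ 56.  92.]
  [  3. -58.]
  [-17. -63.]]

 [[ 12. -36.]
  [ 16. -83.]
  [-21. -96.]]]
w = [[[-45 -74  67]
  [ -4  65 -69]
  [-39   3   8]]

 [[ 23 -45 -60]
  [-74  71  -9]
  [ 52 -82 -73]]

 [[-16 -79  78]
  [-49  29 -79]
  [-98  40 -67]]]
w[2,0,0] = -16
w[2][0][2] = 78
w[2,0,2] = 78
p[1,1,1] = -83.0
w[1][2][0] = 52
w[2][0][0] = -16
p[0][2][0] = -17.0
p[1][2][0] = -21.0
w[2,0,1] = -79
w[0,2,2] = 8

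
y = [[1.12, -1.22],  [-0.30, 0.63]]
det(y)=0.340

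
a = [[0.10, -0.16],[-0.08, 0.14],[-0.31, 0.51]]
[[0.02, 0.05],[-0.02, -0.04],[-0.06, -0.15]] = a@[[-0.02, -0.05], [-0.12, -0.33]]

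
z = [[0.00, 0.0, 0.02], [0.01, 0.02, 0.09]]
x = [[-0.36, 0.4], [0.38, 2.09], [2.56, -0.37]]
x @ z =[[0.00, 0.01, 0.03],[0.02, 0.04, 0.2],[-0.00, -0.01, 0.02]]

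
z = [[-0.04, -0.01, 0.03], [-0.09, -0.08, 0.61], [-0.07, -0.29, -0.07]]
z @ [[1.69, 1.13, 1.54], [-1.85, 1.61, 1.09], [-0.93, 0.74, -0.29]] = [[-0.08,-0.04,-0.08], [-0.57,0.22,-0.40], [0.48,-0.60,-0.40]]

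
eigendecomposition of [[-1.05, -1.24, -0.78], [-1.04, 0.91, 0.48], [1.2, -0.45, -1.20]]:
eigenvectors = [[-0.14+0.48j, (-0.14-0.48j), -0.36+0.00j], [-0.29+0.15j, (-0.29-0.15j), (0.86+0j)], [(0.81+0j), (0.81-0j), -0.35+0.00j]]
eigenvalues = [(-1.25+0.63j), (-1.25-0.63j), (1.15+0j)]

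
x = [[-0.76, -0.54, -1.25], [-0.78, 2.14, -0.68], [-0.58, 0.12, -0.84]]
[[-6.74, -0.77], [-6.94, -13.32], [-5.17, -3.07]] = x @[[2.42,  1.15], [-0.98,  -5.13], [4.34,  2.13]]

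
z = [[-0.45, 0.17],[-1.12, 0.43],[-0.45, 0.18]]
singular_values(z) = [1.38, 0.01]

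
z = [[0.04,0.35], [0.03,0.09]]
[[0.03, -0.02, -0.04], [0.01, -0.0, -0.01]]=z @ [[-0.13, 0.10, 0.2], [0.1, -0.08, -0.15]]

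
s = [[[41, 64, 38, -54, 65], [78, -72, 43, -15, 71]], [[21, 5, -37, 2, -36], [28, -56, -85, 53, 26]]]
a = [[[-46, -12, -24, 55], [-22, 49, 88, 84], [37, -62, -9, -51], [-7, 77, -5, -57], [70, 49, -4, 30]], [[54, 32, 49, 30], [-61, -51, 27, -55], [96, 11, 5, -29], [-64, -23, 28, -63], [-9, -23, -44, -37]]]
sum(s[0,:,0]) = 119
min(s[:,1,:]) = -85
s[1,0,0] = 21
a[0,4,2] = -4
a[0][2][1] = -62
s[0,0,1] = 64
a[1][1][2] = 27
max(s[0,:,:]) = 78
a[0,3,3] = -57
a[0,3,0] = -7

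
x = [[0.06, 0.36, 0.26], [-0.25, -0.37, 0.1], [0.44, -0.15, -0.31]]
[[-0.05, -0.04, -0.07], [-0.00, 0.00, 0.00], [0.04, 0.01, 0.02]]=x @[[-0.04, -0.09, -0.13],[-0.01, 0.01, 0.01],[-0.18, -0.16, -0.24]]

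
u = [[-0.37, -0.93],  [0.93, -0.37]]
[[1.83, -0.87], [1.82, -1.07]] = u@ [[1.01, -0.67],[-2.37, 1.20]]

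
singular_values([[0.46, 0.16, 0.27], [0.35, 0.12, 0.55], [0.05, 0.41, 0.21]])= [0.9, 0.35, 0.2]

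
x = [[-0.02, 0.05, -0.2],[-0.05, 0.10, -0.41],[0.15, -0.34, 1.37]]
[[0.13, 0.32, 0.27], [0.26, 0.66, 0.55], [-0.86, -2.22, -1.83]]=x @ [[0.10, -0.41, -0.46], [0.31, 0.33, 0.47], [-0.56, -1.49, -1.17]]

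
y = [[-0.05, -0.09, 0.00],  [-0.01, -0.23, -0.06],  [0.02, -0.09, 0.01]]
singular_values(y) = [0.27, 0.05, 0.04]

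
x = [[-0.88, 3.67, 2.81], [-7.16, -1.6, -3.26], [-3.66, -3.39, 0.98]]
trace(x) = -1.50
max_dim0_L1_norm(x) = 11.7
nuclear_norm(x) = 16.79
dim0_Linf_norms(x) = [7.16, 3.67, 3.26]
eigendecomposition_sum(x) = [[-0.45+3.23j, (1.86+0.81j), 1.36+0.46j],[-3.47-1.18j, (-1.29+1.88j), -0.80+1.40j],[-1.99-1.14j, (-1.02+1j), (-0.66+0.76j)]] + [[-0.45-3.23j, 1.86-0.81j, 1.36-0.46j], [(-3.47+1.18j), -1.29-1.88j, -0.80-1.40j], [-1.99+1.14j, -1.02-1.00j, -0.66-0.76j]] + [[(0.01-0j), -0.05-0.00j, (0.09+0j)], [(-0.23+0j), (0.98+0j), -1.66-0.00j], [0.31-0.00j, (-1.36-0j), (2.3+0j)]]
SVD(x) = [[0.18, 0.97, 0.16], [-0.87, 0.23, -0.44], [-0.46, -0.06, 0.88]] @ diag([9.025790333786965, 4.523110568404302, 3.2430355589334967]) @ [[0.86, 0.4, 0.32],  [-0.51, 0.75, 0.42],  [-0.07, -0.52, 0.85]]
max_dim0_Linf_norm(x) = 7.16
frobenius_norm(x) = 10.60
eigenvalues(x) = [(-2.39+5.87j), (-2.39-5.87j), (3.29+0j)]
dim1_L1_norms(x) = [7.36, 12.02, 8.03]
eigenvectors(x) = [[0.11+0.59j, (0.11-0.59j), (0.03+0j)], [(-0.68+0j), (-0.68-0j), -0.59+0.00j], [(-0.42-0.08j), -0.42+0.08j, (0.81+0j)]]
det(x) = 132.40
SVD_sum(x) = [[1.38, 0.64, 0.51], [-6.73, -3.14, -2.49], [-3.6, -1.68, -1.33]] + [[-2.23,3.30,1.85], [-0.53,0.79,0.44], [0.14,-0.21,-0.12]] + [[-0.04, -0.27, 0.44], [0.10, 0.75, -1.21], [-0.2, -1.50, 2.43]]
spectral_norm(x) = 9.03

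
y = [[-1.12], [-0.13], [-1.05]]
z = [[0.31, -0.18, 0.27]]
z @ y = [[-0.61]]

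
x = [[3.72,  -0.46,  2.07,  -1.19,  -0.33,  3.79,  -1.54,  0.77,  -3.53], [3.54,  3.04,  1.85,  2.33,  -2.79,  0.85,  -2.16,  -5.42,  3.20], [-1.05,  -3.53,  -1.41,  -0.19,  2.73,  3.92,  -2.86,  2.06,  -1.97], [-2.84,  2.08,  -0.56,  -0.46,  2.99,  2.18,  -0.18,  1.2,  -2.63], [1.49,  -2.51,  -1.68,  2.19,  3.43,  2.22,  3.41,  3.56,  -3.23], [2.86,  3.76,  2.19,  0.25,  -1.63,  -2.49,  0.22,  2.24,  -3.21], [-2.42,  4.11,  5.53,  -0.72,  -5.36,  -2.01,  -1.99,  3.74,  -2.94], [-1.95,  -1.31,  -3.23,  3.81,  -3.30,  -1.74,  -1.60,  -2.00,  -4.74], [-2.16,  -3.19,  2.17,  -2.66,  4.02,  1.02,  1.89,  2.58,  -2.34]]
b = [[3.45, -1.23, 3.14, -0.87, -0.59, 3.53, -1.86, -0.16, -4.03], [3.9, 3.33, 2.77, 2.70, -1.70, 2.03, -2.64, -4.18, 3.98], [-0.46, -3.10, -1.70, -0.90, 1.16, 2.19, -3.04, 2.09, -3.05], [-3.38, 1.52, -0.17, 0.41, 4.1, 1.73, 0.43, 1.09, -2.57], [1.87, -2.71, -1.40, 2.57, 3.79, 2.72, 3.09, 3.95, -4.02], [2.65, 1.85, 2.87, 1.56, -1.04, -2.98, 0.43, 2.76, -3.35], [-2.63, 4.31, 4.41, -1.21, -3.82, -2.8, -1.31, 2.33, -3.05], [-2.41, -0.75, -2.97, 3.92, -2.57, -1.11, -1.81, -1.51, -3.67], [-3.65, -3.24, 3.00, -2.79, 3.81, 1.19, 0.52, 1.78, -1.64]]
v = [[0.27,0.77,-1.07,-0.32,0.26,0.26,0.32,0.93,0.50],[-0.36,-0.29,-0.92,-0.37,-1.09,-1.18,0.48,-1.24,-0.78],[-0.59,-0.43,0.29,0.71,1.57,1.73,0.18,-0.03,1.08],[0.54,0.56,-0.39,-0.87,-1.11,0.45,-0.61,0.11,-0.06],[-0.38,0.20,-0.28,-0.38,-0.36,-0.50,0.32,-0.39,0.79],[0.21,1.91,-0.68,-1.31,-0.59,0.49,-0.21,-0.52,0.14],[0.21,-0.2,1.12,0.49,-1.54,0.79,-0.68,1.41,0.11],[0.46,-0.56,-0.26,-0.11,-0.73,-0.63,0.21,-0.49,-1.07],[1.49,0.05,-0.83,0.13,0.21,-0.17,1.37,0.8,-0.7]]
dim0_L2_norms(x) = [7.76, 8.69, 7.96, 5.84, 9.72, 7.38, 6.08, 8.83, 9.53]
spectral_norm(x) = 14.59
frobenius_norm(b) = 23.82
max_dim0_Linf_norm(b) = 4.41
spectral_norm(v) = 3.98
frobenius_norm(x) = 24.25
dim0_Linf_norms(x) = [3.72, 4.11, 5.53, 3.81, 5.36, 3.92, 3.41, 5.42, 4.74]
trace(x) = -0.50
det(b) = -5440041.73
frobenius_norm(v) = 6.71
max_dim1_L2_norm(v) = 2.79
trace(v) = -2.34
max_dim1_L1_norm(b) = 27.23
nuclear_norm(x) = 62.41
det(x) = -5316181.09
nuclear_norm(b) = 62.22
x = b + v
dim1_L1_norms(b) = [18.86, 27.23, 17.69, 15.4, 26.12, 19.49, 25.87, 20.72, 21.62]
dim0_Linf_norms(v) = [1.49, 1.91, 1.12, 1.31, 1.57, 1.73, 1.37, 1.41, 1.08]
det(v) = -1.15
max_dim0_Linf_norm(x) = 5.53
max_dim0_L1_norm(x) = 27.79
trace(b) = 1.84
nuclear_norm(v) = 16.32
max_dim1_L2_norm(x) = 10.64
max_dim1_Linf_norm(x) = 5.53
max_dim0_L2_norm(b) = 10.04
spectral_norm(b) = 13.79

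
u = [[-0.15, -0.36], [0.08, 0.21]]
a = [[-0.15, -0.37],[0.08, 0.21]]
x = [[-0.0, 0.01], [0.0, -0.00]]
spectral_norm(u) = 0.45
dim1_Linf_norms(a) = [0.37, 0.21]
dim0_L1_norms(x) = [0.0, 0.01]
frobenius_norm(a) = 0.46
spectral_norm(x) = 0.01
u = a + x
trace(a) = 0.06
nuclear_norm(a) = 0.46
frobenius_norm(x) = 0.01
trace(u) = 0.06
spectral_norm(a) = 0.46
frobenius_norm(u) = 0.45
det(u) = -0.00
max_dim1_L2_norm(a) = 0.4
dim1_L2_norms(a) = [0.4, 0.22]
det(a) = -0.00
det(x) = 0.00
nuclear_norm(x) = 0.01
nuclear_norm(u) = 0.46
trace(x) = 0.00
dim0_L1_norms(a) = [0.23, 0.58]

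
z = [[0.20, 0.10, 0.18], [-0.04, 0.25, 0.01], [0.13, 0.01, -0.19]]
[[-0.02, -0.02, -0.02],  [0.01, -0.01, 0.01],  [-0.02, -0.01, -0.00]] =z @[[-0.11, -0.08, -0.08], [0.01, -0.05, 0.04], [0.02, -0.01, -0.05]]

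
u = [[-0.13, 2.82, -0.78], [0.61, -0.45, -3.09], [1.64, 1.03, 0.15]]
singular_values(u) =[3.31, 2.98, 1.62]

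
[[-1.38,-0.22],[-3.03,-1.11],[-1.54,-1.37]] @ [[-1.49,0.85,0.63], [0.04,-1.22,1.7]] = [[2.05, -0.9, -1.24], [4.47, -1.22, -3.8], [2.24, 0.36, -3.3]]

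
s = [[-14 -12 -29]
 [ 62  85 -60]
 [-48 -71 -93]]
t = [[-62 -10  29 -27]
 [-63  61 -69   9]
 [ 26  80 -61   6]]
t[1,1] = 61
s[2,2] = -93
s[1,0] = 62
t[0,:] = [-62, -10, 29, -27]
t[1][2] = -69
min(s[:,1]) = -71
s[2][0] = -48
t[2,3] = 6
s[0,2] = -29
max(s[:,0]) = 62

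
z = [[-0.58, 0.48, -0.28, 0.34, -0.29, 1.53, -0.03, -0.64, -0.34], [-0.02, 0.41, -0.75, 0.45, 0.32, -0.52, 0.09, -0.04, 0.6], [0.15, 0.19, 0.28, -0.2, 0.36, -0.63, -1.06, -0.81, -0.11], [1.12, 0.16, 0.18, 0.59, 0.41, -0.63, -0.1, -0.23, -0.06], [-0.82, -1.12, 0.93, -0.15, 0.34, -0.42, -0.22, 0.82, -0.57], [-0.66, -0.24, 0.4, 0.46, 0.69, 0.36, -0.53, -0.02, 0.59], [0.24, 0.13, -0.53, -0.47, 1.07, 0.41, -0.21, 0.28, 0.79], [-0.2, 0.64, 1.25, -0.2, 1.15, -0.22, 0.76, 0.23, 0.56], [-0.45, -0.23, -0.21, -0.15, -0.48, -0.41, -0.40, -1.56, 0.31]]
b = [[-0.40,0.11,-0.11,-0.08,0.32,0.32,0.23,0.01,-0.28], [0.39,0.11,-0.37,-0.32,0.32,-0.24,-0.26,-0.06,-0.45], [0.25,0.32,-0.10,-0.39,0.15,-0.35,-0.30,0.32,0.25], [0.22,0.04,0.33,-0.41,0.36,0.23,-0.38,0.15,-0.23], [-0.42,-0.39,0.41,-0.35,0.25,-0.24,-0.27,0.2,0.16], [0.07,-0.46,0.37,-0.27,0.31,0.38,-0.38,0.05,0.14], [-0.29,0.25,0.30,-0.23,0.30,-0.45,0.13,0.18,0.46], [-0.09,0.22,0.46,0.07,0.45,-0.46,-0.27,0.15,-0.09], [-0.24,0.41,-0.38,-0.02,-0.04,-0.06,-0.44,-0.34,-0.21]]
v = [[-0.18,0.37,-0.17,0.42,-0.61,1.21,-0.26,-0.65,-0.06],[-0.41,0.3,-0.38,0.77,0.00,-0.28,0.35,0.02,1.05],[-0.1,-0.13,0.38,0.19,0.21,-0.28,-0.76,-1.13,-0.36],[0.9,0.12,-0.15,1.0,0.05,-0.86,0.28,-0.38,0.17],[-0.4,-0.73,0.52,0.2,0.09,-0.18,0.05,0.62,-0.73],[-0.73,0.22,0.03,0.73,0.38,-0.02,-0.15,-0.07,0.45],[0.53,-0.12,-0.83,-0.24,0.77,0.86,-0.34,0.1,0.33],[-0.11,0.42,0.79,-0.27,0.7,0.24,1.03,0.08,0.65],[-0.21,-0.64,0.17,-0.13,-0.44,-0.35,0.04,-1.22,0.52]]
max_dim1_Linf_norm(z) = 1.56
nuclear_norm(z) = 13.96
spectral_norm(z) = 2.70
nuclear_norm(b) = 6.83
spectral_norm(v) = 2.21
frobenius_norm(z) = 5.18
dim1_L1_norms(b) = [1.86, 2.52, 2.43, 2.35, 2.69, 2.43, 2.59, 2.26, 2.14]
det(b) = -0.01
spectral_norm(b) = 1.53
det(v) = -0.00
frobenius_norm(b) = 2.63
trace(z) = 1.73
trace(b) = -0.10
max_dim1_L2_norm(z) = 2.09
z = b + v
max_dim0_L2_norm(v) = 1.93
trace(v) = 1.83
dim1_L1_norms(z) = [4.51, 3.2, 3.79, 3.48, 5.39, 3.95, 4.13, 5.21, 4.2]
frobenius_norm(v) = 4.66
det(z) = -11.73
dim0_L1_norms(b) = [2.37, 2.31, 2.83, 2.14, 2.5, 2.73, 2.66, 1.46, 2.27]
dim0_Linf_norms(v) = [0.9, 0.73, 0.83, 1.0, 0.77, 1.21, 1.03, 1.22, 1.05]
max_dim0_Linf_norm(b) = 0.46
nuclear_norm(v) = 12.57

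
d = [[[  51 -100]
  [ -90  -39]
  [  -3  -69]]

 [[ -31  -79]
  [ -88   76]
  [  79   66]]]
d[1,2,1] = 66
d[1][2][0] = 79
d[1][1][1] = 76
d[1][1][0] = -88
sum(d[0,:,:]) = -250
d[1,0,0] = -31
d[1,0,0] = -31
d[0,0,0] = 51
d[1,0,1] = -79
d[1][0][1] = -79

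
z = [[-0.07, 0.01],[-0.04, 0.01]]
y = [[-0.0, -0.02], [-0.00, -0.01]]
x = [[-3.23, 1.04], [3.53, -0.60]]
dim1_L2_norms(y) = [0.02, 0.01]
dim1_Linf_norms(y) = [0.02, 0.01]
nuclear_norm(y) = 0.02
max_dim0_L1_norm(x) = 6.76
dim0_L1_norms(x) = [6.76, 1.64]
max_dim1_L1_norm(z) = 0.08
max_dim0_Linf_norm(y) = 0.02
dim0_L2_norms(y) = [0.0, 0.02]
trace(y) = -0.01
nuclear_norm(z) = 0.09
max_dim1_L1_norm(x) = 4.27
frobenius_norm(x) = 4.93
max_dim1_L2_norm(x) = 3.58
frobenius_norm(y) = 0.02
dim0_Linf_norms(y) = [0.0, 0.02]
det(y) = 0.00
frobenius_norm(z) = 0.08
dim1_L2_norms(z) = [0.07, 0.04]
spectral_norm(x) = 4.92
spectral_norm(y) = 0.02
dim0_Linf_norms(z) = [0.07, 0.01]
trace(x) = -3.83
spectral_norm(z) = 0.08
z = y @ x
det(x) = -1.73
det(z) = -0.00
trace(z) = -0.06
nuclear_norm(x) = 5.27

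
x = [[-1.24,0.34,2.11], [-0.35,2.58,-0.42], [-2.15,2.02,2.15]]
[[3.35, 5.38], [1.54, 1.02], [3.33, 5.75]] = x @ [[2.91, 2.08], [1.49, 1.26], [3.06, 3.57]]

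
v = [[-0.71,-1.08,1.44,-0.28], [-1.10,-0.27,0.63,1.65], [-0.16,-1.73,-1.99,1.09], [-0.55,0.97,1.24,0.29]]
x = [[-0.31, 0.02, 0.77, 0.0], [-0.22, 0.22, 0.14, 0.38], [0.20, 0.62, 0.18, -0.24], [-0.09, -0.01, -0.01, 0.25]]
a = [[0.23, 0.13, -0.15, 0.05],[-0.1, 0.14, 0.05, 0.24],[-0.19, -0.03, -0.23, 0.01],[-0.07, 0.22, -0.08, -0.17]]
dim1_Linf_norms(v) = [1.44, 1.65, 1.99, 1.24]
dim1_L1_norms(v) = [3.51, 3.65, 4.97, 3.05]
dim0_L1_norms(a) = [0.59, 0.52, 0.51, 0.47]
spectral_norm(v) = 3.23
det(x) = -0.01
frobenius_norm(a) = 0.60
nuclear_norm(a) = 1.19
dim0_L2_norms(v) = [1.43, 2.27, 2.82, 2.02]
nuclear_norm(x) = 2.12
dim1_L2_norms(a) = [0.31, 0.3, 0.3, 0.3]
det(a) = 0.01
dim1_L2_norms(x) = [0.83, 0.51, 0.72, 0.27]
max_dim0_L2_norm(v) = 2.82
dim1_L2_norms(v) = [1.96, 2.1, 2.86, 1.69]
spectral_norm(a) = 0.34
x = a @ v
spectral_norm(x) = 0.89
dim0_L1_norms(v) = [2.52, 4.05, 5.3, 3.31]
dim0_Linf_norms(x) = [0.31, 0.62, 0.77, 0.38]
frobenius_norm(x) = 1.24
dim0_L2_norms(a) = [0.32, 0.29, 0.29, 0.3]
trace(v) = -2.68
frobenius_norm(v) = 4.39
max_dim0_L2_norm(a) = 0.32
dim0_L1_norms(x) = [0.82, 0.87, 1.1, 0.87]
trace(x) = 0.34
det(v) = -1.38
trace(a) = -0.03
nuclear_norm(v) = 7.44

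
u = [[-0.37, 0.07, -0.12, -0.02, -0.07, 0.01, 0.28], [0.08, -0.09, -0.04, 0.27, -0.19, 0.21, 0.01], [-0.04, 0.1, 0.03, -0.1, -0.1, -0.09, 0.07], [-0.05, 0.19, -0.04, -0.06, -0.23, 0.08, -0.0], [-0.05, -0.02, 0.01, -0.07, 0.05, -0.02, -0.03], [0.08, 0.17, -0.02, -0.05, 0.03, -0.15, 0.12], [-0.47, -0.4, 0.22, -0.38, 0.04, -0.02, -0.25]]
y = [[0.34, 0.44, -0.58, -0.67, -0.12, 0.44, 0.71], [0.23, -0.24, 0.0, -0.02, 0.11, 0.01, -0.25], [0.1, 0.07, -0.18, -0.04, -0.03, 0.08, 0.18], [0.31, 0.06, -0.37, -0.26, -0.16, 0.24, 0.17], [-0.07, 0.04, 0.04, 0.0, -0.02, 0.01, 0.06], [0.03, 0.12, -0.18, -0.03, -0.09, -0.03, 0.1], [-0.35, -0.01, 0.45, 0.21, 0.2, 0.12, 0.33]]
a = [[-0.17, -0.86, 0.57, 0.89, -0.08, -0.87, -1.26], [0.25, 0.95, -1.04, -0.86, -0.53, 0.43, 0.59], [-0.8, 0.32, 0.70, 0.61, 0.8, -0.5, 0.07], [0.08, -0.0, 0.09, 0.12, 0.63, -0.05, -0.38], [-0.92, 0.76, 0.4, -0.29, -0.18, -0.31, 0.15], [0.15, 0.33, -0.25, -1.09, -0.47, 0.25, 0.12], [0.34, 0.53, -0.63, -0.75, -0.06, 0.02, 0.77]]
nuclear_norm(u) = 2.23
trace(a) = 2.44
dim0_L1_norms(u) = [1.14, 1.04, 0.48, 0.95, 0.71, 0.58, 0.76]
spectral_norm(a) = 3.31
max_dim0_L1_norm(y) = 1.8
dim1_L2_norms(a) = [2.06, 1.9, 1.58, 0.76, 1.35, 1.3, 1.4]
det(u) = -0.00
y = u @ a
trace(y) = -0.06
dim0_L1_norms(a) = [2.71, 3.75, 3.68, 4.61, 2.75, 2.43, 3.34]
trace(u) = -0.84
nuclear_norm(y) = 2.94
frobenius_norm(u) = 1.13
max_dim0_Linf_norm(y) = 0.71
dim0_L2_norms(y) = [0.63, 0.53, 0.86, 0.75, 0.32, 0.52, 0.87]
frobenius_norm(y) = 1.76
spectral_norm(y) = 1.53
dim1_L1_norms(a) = [4.7, 4.65, 3.8, 1.35, 3.01, 2.66, 3.1]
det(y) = 0.00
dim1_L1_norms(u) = [0.94, 0.89, 0.53, 0.65, 0.25, 0.62, 1.78]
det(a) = -0.00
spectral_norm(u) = 0.84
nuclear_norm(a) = 7.92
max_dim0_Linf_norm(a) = 1.26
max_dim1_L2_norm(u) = 0.8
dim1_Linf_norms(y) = [0.71, 0.25, 0.18, 0.37, 0.07, 0.18, 0.45]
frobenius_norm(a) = 4.04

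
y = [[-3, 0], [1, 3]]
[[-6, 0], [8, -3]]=y @ [[2, 0], [2, -1]]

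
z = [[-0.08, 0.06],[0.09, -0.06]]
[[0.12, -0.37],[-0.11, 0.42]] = z @ [[1.55, 5.43],[4.09, 1.14]]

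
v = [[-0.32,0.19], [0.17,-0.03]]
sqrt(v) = [[0.04+0.52j, 0.10-0.26j], [0.09-0.23j, (0.19+0.12j)]]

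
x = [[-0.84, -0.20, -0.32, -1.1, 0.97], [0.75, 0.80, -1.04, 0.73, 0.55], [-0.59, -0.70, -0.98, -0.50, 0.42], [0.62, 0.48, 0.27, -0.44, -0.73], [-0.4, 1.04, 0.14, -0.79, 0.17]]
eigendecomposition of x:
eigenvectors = [[(0.16+0j), 0.71+0.00j, (0.71-0j), (0.07+0j), (-0.31+0j)], [(0.81+0j), (-0.29-0.08j), -0.29+0.08j, (0.44+0j), (0.25+0j)], [(-0.18+0j), (0.2+0.19j), 0.20-0.19j, (0.39+0j), -0.47+0.00j], [0.03+0.00j, (-0.21-0.25j), -0.21+0.25j, (-0.61+0j), (-0.49+0j)], [(0.53+0j), 0.30+0.37j, 0.30-0.37j, -0.53+0.00j, -0.62+0.00j]]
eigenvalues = [(1.56+0j), (-0.11+0.83j), (-0.11-0.83j), (-1.66+0j), (-0.96+0j)]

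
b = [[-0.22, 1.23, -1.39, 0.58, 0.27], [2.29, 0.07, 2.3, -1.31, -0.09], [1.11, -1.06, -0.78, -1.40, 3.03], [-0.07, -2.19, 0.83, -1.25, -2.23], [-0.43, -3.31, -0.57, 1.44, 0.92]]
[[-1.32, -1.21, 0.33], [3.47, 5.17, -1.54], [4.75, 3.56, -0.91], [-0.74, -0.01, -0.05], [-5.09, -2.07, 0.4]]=b@[[-0.88, 1.24, -0.47], [0.79, 0.14, 0.00], [1.04, 0.54, -0.12], [-2.41, -0.86, 0.15], [1.32, 0.51, -0.09]]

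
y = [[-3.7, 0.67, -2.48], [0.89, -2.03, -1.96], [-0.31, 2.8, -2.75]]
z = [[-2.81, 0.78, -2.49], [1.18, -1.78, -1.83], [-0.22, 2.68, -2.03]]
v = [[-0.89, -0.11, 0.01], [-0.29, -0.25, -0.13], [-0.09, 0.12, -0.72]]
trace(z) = -6.62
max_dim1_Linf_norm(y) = 3.7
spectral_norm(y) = 5.29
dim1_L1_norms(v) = [1.01, 0.67, 0.93]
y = z + v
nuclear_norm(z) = 9.63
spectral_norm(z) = 4.59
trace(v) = -1.86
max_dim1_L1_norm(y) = 6.85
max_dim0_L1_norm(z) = 6.35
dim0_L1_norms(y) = [4.9, 5.5, 7.19]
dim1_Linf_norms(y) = [3.7, 2.03, 2.8]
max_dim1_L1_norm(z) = 6.08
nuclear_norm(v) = 1.91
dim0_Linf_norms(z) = [2.81, 2.68, 2.49]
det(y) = -43.53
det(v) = -0.15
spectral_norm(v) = 0.97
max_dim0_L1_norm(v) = 1.27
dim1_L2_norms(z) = [3.83, 2.81, 3.37]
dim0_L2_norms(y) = [3.82, 3.52, 4.19]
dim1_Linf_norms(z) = [2.81, 1.83, 2.68]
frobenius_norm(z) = 5.83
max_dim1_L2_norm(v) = 0.9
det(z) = -28.65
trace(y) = -8.48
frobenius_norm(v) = 1.23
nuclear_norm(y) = 11.04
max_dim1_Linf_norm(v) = 0.89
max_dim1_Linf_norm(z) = 2.81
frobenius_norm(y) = 6.67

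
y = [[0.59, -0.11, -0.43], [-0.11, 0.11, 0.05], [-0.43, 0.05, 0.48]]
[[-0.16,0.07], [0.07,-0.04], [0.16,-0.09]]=y @ [[0.06, -0.18], [0.56, -0.43], [0.32, -0.3]]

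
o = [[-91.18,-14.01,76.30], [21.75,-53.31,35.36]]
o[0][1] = -14.01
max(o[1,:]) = 35.36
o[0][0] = -91.18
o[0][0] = -91.18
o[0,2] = 76.3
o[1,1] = -53.31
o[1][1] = -53.31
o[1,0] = 21.75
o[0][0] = -91.18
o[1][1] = -53.31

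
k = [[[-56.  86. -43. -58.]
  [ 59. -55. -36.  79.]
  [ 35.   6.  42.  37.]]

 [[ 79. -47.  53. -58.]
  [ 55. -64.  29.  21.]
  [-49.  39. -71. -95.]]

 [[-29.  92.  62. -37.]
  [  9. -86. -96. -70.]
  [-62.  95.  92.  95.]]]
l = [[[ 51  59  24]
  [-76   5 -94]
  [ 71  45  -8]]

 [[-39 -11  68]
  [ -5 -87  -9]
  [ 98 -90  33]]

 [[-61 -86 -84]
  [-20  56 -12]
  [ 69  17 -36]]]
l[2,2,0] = 69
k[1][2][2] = -71.0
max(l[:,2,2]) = 33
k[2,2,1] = 95.0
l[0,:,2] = [24, -94, -8]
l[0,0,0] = 51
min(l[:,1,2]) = -94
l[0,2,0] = 71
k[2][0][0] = -29.0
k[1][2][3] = -95.0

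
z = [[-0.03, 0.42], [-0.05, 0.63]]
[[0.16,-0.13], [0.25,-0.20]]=z@[[-0.41, 0.05], [0.36, -0.31]]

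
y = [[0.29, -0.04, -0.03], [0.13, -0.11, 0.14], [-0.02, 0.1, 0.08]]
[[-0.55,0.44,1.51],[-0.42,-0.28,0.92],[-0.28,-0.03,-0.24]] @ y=[[-0.13, 0.12, 0.2], [-0.18, 0.14, 0.05], [-0.08, -0.01, -0.02]]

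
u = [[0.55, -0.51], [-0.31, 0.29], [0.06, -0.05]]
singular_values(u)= [0.87, 0.0]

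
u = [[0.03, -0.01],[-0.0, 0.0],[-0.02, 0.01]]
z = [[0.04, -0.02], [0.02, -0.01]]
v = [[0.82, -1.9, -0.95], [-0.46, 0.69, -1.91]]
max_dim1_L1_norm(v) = 3.67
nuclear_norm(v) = 4.36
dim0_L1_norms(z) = [0.06, 0.03]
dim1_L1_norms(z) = [0.06, 0.03]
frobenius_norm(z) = 0.05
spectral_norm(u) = 0.04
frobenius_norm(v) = 3.09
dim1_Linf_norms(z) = [0.04, 0.02]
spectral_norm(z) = 0.05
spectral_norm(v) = 2.28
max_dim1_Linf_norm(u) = 0.03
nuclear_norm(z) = 0.05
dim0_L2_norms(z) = [0.04, 0.02]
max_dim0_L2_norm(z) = 0.04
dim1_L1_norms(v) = [3.67, 3.06]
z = v @ u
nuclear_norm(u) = 0.04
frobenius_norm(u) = 0.04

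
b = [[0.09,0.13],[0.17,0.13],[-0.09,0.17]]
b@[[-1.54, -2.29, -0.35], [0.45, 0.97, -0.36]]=[[-0.08, -0.08, -0.08], [-0.2, -0.26, -0.11], [0.22, 0.37, -0.03]]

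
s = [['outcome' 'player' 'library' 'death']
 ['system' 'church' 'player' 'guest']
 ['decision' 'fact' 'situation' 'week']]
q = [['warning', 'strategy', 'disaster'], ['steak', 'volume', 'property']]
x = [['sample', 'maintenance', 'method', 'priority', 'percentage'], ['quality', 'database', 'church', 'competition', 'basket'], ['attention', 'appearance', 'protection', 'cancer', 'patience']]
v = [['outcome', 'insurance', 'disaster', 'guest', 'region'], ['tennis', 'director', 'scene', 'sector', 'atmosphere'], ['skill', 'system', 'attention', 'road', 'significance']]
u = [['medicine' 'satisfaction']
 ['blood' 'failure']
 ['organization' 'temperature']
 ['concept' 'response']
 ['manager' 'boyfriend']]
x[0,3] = 'priority'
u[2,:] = ['organization', 'temperature']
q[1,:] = ['steak', 'volume', 'property']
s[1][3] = 'guest'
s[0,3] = 'death'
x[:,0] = ['sample', 'quality', 'attention']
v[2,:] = ['skill', 'system', 'attention', 'road', 'significance']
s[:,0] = ['outcome', 'system', 'decision']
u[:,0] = ['medicine', 'blood', 'organization', 'concept', 'manager']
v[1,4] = 'atmosphere'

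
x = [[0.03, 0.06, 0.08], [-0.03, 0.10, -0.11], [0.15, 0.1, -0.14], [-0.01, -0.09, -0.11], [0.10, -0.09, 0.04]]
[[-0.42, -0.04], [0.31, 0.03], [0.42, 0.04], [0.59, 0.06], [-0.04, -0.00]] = x @ [[-0.07, -0.01],[-1.51, -0.16],[-4.15, -0.43]]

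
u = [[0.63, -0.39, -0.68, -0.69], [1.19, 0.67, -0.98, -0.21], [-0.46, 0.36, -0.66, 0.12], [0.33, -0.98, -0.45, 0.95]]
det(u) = -1.96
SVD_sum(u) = [[0.68,0.17,-0.65,-0.24], [1.13,0.29,-1.08,-0.39], [0.11,0.03,-0.10,-0.04], [0.08,0.02,-0.08,-0.03]] + [[0.03, -0.12, -0.03, 0.09], [-0.04, 0.14, 0.04, -0.11], [-0.03, 0.11, 0.03, -0.09], [0.28, -1.1, -0.32, 0.86]] + [[0.2,-0.28,0.25,-0.33], [-0.09,0.13,-0.11,0.15], [-0.27,0.38,-0.35,0.45], [-0.06,0.08,-0.08,0.1]] + [[-0.27, -0.16, -0.25, -0.22],[0.19, 0.11, 0.17, 0.15],[-0.27, -0.16, -0.24, -0.21],[0.03, 0.02, 0.02, 0.02]]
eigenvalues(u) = [(1.58+0j), (0.43+1.13j), (0.43-1.13j), (-0.85+0j)]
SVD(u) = [[-0.51, 0.11, -0.56, 0.64], [-0.85, -0.13, 0.25, -0.44], [-0.08, -0.1, 0.77, 0.63], [-0.06, 0.98, 0.17, -0.06]] @ diag([1.9173603923988425, 1.4873954362223065, 0.9593515460274948, 0.7166090657393765]) @ [[-0.69, -0.18, 0.66, 0.24], [0.19, -0.76, -0.22, 0.59], [-0.37, 0.52, -0.47, 0.61], [-0.59, -0.36, -0.55, -0.47]]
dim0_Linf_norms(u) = [1.19, 0.98, 0.98, 0.95]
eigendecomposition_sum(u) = [[0.23+0.00j,  0.25+0.00j,  -0.11-0.00j,  -0.36-0.00j], [(0.45+0j),  0.47+0.00j,  -0.20-0.00j,  -0.69-0.00j], [(-0.01-0j),  -0.01-0.00j,  0.00+0.00j,  0.01+0.00j], [(-0.57-0j),  (-0.6-0j),  0.26+0.00j,  (0.87+0j)]] + [[(0.28+0.32j),-0.34+0.06j,(-0.07-0.26j),-0.15+0.18j], [(0.4-0.37j),0.09+0.43j,-0.32+0.11j,0.24+0.18j], [(-0.1-0.16j),0.15-0.00j,(0.01+0.11j),0.08-0.07j], [0.48+0.00j,(-0.2+0.33j),(-0.27-0.13j),(0.04+0.26j)]] + [[0.28-0.32j, -0.34-0.06j, -0.07+0.26j, -0.15-0.18j],[0.40+0.37j, (0.09-0.43j), -0.32-0.11j, (0.24-0.18j)],[(-0.1+0.16j), 0.15+0.00j, (0.01-0.11j), (0.08+0.07j)],[(0.48-0j), (-0.2-0.33j), -0.27+0.13j, 0.04-0.26j]] + [[-0.16+0.00j, (0.04+0j), (-0.43-0j), (-0.03-0j)], [(-0.05+0j), 0.01+0.00j, -0.13-0.00j, -0.01-0.00j], [-0.26+0.00j, 0.07+0.00j, -0.69-0.00j, (-0.05-0j)], [(-0.06+0j), (0.02+0j), -0.17-0.00j, -0.01-0.00j]]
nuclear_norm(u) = 5.08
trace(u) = 1.59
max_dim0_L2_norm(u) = 1.46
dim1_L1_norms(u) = [2.39, 3.05, 1.6, 2.71]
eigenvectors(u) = [[-0.31+0.00j, -0.02+0.49j, -0.02-0.49j, (0.51+0j)], [(-0.59+0j), (0.63+0j), 0.63-0.00j, (0.16+0j)], [(0.01+0j), (0.04-0.21j), 0.04+0.21j, (0.82+0j)], [0.75+0.00j, (0.4+0.38j), 0.40-0.38j, 0.20+0.00j]]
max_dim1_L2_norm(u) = 1.69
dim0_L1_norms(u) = [2.61, 2.4, 2.77, 1.97]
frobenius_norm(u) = 2.71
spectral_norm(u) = 1.92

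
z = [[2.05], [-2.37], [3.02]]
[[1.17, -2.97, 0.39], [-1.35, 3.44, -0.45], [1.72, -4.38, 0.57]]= z @[[0.57, -1.45, 0.19]]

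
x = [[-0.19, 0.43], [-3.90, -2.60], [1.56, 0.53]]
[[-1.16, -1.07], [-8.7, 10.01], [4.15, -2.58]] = x@ [[3.11, -0.70], [-1.32, -2.8]]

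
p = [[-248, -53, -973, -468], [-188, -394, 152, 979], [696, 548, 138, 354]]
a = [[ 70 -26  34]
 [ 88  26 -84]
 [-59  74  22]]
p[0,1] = -53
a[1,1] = 26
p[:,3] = [-468, 979, 354]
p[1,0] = -188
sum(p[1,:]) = 549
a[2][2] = 22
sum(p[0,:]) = -1742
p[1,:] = [-188, -394, 152, 979]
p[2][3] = 354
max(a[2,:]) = 74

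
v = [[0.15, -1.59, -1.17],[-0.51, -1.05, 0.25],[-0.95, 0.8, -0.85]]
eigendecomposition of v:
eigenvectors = [[-0.85, 0.75, -0.10], [0.24, 0.53, -0.65], [0.47, 0.39, 0.75]]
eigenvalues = [1.25, -1.59, -1.42]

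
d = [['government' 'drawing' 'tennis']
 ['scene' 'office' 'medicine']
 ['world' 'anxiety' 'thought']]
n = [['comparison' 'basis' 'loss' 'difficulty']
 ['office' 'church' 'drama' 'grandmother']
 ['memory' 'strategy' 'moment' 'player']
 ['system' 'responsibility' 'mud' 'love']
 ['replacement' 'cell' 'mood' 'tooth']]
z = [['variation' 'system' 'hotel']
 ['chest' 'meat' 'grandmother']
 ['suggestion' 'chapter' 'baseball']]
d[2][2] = 'thought'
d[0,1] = 'drawing'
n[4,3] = 'tooth'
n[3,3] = 'love'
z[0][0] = 'variation'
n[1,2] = 'drama'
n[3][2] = 'mud'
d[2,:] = ['world', 'anxiety', 'thought']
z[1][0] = 'chest'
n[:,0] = ['comparison', 'office', 'memory', 'system', 'replacement']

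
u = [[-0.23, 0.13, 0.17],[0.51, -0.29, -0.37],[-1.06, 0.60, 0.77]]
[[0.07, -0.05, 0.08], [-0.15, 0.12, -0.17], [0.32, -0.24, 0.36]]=u @ [[-0.27, 0.22, 0.13], [-0.16, -0.23, 0.3], [0.17, 0.17, 0.41]]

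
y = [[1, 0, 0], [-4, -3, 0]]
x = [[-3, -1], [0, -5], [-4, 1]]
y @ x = [[-3, -1], [12, 19]]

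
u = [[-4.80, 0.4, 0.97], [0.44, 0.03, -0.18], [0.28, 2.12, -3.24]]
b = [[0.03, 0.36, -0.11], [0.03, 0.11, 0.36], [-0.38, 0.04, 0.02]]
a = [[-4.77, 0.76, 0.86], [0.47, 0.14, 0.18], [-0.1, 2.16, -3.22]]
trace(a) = -7.85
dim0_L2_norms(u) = [4.83, 2.16, 3.39]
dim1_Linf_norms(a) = [4.77, 0.47, 3.22]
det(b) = -0.05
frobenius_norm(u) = 6.28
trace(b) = 0.16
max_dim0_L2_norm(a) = 4.79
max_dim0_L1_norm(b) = 0.51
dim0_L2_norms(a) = [4.79, 2.29, 3.34]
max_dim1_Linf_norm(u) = 4.8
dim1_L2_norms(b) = [0.38, 0.38, 0.38]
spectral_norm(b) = 0.38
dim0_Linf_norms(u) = [4.8, 2.12, 3.24]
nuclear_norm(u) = 8.78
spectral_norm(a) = 4.93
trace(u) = -8.01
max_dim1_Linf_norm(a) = 4.77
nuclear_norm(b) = 1.14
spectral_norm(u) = 5.06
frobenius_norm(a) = 6.28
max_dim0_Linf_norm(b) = 0.38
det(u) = 0.08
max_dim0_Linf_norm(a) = 4.77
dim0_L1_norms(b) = [0.44, 0.51, 0.49]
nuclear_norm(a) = 9.12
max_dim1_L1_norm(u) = 6.17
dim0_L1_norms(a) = [5.34, 3.06, 4.26]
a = u + b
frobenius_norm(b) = 0.66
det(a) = 6.03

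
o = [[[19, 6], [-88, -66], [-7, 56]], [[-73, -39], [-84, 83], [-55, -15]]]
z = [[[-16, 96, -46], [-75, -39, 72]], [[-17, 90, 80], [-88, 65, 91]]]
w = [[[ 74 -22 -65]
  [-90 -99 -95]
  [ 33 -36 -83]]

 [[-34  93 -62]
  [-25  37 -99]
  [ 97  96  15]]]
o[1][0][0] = -73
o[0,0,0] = 19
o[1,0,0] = -73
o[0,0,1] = 6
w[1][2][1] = 96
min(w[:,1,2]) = -99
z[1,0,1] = 90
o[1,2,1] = -15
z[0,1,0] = -75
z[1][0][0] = -17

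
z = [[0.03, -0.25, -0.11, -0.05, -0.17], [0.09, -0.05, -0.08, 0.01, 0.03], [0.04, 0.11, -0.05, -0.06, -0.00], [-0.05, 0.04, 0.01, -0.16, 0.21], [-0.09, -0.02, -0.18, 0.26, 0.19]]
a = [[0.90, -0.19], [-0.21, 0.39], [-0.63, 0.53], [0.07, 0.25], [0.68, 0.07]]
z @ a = [[0.03, -0.19],[0.16, -0.07],[0.04, -0.01],[0.07, 0.01],[0.18, -0.01]]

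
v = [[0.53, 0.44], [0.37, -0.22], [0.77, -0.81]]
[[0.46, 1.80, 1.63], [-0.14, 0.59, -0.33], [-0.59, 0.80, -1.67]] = v @ [[0.15, 2.35, 0.76],[0.87, 1.25, 2.79]]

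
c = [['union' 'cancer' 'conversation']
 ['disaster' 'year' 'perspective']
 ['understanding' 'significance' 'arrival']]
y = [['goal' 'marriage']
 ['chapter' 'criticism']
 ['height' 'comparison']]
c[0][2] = 'conversation'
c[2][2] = 'arrival'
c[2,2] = 'arrival'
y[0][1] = 'marriage'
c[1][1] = 'year'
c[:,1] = ['cancer', 'year', 'significance']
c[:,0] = ['union', 'disaster', 'understanding']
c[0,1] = 'cancer'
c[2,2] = 'arrival'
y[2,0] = 'height'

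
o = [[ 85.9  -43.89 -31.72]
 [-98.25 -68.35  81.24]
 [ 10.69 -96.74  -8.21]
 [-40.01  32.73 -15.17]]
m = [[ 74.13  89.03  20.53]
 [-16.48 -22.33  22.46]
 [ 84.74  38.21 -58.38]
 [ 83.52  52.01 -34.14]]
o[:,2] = [-31.72, 81.24, -8.21, -15.17]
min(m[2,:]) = -58.38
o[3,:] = [-40.01, 32.73, -15.17]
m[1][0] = -16.48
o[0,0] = 85.9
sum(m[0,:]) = 183.69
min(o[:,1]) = -96.74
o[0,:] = [85.9, -43.89, -31.72]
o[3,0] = -40.01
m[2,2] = -58.38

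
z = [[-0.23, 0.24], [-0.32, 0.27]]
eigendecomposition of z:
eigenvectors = [[(-0.59+0.28j), (-0.59-0.28j)], [-0.76+0.00j, -0.76-0.00j]]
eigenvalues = [(0.02+0.12j), (0.02-0.12j)]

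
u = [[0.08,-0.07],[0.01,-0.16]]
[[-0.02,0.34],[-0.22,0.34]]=u @ [[1.06,2.44], [1.43,-2.00]]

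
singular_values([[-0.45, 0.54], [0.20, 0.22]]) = [0.7, 0.29]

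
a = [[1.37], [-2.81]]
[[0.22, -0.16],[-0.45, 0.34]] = a @ [[0.16,-0.12]]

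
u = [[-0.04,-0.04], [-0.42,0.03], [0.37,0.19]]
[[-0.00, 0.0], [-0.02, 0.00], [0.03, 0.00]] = u@[[0.05, -0.0], [0.05, -0.0]]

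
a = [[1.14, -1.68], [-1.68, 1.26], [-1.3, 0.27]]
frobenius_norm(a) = 3.21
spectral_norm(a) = 3.10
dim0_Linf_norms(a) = [1.68, 1.68]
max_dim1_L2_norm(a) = 2.1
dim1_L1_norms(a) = [2.82, 2.94, 1.57]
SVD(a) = [[-0.63,  -0.63], [0.68,  -0.17], [0.38,  -0.76]] @ diag([3.095245263812589, 0.8451962830288212]) @ [[-0.76, 0.65], [0.65, 0.76]]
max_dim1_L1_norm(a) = 2.94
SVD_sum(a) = [[1.49, -1.28], [-1.59, 1.37], [-0.88, 0.76]] + [[-0.35, -0.40], [-0.09, -0.11], [-0.42, -0.49]]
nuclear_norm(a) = 3.94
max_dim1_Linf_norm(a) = 1.68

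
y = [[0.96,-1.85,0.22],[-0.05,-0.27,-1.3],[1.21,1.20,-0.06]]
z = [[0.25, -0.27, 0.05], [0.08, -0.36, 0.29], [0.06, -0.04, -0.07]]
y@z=[[0.11, 0.40, -0.50], [-0.11, 0.16, 0.01], [0.39, -0.76, 0.41]]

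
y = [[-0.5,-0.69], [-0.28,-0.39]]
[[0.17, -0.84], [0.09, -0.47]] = y @ [[-1.09, 0.18],[0.55, 1.08]]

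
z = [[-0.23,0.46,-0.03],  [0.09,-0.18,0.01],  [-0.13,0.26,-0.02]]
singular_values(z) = [0.63, 0.0, 0.0]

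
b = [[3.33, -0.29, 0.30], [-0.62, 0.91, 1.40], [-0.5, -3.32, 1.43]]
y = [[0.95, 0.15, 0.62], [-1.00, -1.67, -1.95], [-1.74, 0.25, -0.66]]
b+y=[[4.28, -0.14, 0.92],[-1.62, -0.76, -0.55],[-2.24, -3.07, 0.77]]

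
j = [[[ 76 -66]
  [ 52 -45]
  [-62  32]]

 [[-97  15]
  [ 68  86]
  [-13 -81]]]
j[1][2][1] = -81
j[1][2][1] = -81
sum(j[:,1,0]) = 120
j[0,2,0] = -62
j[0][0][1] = -66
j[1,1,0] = 68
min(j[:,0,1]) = -66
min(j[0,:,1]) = -66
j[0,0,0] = 76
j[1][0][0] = -97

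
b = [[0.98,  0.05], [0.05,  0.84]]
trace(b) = 1.82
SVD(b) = [[-0.95, -0.31], [-0.31, 0.95]] @ diag([0.9960232526704261, 0.8239767473295737]) @ [[-0.95, -0.31], [-0.31, 0.95]]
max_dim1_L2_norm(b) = 0.98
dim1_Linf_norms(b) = [0.98, 0.84]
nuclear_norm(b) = 1.82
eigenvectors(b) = [[0.95, -0.31], [0.31, 0.95]]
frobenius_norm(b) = 1.29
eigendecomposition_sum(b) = [[0.9, 0.29], [0.29, 0.09]] + [[0.08,  -0.24], [-0.24,  0.75]]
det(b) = 0.82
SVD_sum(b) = [[0.90, 0.29],[0.29, 0.09]] + [[0.08, -0.24],[-0.24, 0.75]]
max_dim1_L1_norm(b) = 1.03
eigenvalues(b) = [1.0, 0.82]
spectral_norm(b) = 1.00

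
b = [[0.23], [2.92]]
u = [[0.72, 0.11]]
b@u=[[0.17,0.03], [2.1,0.32]]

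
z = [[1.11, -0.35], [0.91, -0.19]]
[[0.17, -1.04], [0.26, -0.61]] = z@[[0.53, -0.17], [1.19, 2.42]]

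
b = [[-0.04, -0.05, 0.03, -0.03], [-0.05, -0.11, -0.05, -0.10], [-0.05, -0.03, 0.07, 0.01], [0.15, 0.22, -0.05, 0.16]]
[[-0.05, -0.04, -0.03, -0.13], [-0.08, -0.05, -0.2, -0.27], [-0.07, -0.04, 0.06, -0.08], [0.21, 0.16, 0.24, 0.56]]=b@ [[1.52,  0.41,  -0.89,  0.47], [0.28,  -0.07,  0.85,  1.66], [0.28,  -0.45,  0.42,  -0.22], [-0.44,  0.55,  1.27,  0.7]]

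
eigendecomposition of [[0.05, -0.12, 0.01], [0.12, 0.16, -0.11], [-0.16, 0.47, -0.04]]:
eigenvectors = [[(0.47+0j), (-0.22+0.01j), -0.22-0.01j], [0.24+0.00j, (0.15+0.45j), (0.15-0.45j)], [0.85+0.00j, 0.85+0.00j, 0.85-0.00j]]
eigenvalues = [(0.01+0j), (0.08+0.24j), (0.08-0.24j)]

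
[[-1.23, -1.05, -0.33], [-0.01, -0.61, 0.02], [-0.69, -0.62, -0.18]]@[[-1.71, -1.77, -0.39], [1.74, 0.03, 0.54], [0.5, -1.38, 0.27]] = [[0.11, 2.60, -0.18],  [-1.03, -0.03, -0.32],  [0.01, 1.45, -0.11]]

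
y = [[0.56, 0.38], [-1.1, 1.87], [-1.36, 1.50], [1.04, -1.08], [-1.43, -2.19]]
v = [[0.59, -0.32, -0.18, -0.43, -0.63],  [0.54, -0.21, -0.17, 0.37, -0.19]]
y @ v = [[0.54, -0.26, -0.17, -0.1, -0.43], [0.36, -0.04, -0.12, 1.16, 0.34], [0.01, 0.12, -0.01, 1.14, 0.57], [0.03, -0.11, -0.00, -0.85, -0.45], [-2.03, 0.92, 0.63, -0.2, 1.32]]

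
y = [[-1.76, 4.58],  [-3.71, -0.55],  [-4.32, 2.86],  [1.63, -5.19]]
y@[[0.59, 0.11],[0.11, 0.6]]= [[-0.53, 2.55], [-2.25, -0.74], [-2.23, 1.24], [0.39, -2.93]]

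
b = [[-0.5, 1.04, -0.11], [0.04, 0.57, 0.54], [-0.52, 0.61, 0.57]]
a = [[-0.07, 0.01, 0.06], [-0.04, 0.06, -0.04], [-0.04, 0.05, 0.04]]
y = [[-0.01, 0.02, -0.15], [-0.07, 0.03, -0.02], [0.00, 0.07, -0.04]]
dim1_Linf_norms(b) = [1.04, 0.57, 0.61]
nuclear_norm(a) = 0.22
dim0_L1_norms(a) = [0.15, 0.12, 0.14]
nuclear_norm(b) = 2.54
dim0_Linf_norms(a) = [0.07, 0.06, 0.06]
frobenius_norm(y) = 0.19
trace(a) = 0.03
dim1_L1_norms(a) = [0.14, 0.14, 0.13]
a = b @ y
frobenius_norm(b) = 1.71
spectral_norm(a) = 0.12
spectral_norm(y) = 0.16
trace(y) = -0.02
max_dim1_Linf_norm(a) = 0.07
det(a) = -0.00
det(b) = -0.35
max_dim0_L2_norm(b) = 1.33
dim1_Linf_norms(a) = [0.07, 0.06, 0.05]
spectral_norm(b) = 1.54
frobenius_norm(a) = 0.15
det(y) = 0.00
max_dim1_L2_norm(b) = 1.16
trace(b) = 0.64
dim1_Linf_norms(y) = [0.15, 0.07, 0.07]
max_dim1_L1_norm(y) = 0.18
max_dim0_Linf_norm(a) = 0.07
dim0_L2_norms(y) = [0.07, 0.08, 0.16]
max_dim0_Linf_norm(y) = 0.15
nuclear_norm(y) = 0.29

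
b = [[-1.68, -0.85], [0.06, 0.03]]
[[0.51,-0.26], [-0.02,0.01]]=b@[[-0.18,0.24], [-0.25,-0.17]]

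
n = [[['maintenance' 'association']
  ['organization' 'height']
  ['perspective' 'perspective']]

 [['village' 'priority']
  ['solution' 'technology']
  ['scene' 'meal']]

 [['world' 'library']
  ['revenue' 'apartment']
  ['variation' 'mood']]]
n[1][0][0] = 'village'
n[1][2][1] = 'meal'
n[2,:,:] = [['world', 'library'], ['revenue', 'apartment'], ['variation', 'mood']]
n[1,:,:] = [['village', 'priority'], ['solution', 'technology'], ['scene', 'meal']]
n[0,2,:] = ['perspective', 'perspective']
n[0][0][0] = 'maintenance'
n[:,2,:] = [['perspective', 'perspective'], ['scene', 'meal'], ['variation', 'mood']]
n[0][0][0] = 'maintenance'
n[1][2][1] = 'meal'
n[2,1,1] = 'apartment'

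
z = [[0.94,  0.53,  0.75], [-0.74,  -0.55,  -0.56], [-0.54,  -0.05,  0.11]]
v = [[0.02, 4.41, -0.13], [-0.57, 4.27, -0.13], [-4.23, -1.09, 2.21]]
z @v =[[-3.46, 5.59, 1.47], [2.67, -5.00, -1.07], [-0.45, -2.71, 0.32]]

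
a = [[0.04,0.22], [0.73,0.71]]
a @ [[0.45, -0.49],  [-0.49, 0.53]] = [[-0.09, 0.1],  [-0.02, 0.02]]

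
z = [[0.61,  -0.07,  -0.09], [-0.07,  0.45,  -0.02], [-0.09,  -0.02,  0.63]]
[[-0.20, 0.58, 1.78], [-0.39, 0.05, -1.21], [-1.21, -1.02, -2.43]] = z@[[-0.76, 0.74, 2.09], [-1.07, 0.16, -2.53], [-2.07, -1.51, -3.64]]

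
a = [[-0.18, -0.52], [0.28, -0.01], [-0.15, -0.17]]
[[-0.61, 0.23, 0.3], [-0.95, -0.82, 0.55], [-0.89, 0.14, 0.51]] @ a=[[0.13,0.26], [-0.14,0.41], [0.12,0.37]]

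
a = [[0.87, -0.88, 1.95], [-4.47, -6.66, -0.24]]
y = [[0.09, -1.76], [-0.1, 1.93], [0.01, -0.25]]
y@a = [[7.95,11.64,0.6], [-8.71,-12.77,-0.66], [1.13,1.66,0.08]]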